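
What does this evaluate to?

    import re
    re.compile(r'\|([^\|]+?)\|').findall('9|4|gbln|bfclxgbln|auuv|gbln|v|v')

['4', 'bfclxgbln', 'gbln']

`findall` collects group 1 from each match (3 total).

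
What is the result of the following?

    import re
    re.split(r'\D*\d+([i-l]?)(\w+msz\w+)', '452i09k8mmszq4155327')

['', 'i', '09k8mmszq4155327', '']

This matches zero or more of a non-digit, then one or more of a digit; then optionally a character in [i-l] (captured); then one or more of a word character, then the literal 'msz', then one or more of a word character (captured).
Matches to split on: at [0:20] → '452i09k8mmszq4155327'.
The group in the pattern means `split` returns the separators' captures alongside the pieces.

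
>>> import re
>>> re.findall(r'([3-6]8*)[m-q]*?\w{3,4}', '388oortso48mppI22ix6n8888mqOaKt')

This matches a character in [3-6], then zero or more of the literal '8' (captured); then zero or more of a character in [m-q] (lazy), then 3 to 4 of a word character.
Walking the string: at [0:7] match '388oort', group 1 = '388'; at [9:15] match '48mppI', group 1 = '48'; at [19:24] match '6n888', group 1 = '6'.
One capturing group, so `findall` returns just the captured substring from each match — 3 in all.

['388', '48', '6']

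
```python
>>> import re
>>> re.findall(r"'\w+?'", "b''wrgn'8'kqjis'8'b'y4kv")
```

Walking the string: at [2:8] → "'wrgn'"; at [9:16] → "'kqjis'"; at [17:20] → "'b'".
`findall` yields the raw match text (3 of them) because the pattern has no groups.

["'wrgn'", "'kqjis'", "'b'"]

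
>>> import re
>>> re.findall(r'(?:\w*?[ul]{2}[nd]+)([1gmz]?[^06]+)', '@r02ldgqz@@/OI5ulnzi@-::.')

Pattern: zero or more of a word character (lazy), then exactly 2 of one of [ul], then one or more of one of [nd] (non-capturing group); then optionally one of [1gmz], then one or more of any character except [06] (captured).
Walking the string: at [12:25] match 'OI5ulnzi@-::.', group 1 = 'zi@-::.'.
With a single group, `findall` returns only what that group captured — 1 item.

['zi@-::.']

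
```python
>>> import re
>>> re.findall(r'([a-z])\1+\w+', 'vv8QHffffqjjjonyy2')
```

`\1` has to match the exact text group 1 already captured.
Scanning left to right: at [0:18] match 'vv8QHffffqjjjonyy2', group 1 = 'v'.
One capturing group, so `findall` returns just the captured substring from the one match — 1 in all.

['v']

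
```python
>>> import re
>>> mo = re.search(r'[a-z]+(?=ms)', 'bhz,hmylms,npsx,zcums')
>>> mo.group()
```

'hmyl'

The positive lookaround only admits positions where the adjacent text matches; those characters stay outside the span.
Unlike `match`, `search` isn't anchored — it looks for the pattern anywhere in the string.
The match spans [4:8] → 'hmyl'.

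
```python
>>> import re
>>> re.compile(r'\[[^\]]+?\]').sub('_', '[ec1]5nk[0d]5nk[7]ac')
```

Each match is replaced by '_'.

'_5nk_5nk_ac'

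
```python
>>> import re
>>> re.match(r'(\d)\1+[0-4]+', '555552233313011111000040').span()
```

(0, 24)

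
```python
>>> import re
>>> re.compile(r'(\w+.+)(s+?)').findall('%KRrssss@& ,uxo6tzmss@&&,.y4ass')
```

[('KRrssss@& ,uxo6tzmss@&&,.y4as', 's')]

Pattern: one or more of a word character, then one or more of any character (captured); then one or more of a literal 's' (lazy) (captured).
Walking the string: at [1:31] match 'KRrssss@& ,uxo6tzmss@&&,.y4ass', groups = ('KRrssss@& ,uxo6tzmss@&&,.y4as', 's').
`findall` packs the 2 group values into a tuple for every match.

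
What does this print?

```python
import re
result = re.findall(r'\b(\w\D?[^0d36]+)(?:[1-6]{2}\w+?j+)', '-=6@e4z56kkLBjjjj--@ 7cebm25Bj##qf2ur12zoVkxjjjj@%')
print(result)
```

Pattern: a word boundary (`\b`, zero-width); then a word character, then optionally a non-digit, then one or more of any character except [0d36] (captured); then exactly 2 of a character in [1-6], then one or more of a word character (lazy), then one or more of the literal 'j' (non-capturing group).
Matches: at [2:17] match '6@e4z56kkLBjjjj', group 1 = '6@e4z'; at [21:48] match '7cebm25Bj##qf2ur12zoVkxjjjj', group 1 = '7cebm25Bj##qf2ur'.
`findall` collects group 1 from each match (2 total).

['6@e4z', '7cebm25Bj##qf2ur']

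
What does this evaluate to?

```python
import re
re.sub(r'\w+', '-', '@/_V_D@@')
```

'@/-@@'

Every occurrence is swapped for '-'.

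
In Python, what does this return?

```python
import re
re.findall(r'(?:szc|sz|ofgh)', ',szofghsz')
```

['sz', 'ofgh', 'sz']

Scanning left to right: at [1:3] → 'sz'; at [3:7] → 'ofgh'; at [7:9] → 'sz'.
No capturing groups, so `findall` returns the 3 full match strings.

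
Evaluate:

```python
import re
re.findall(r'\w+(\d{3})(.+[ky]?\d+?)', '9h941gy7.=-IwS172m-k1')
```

[('941', 'gy7.=-IwS172m-k1')]

Pattern: one or more of a word character; then exactly 3 of a digit (captured); then one or more of any character, then optionally one of [ky], then one or more of a digit (lazy) (captured).
Scanning left to right: at [0:21] match '9h941gy7.=-IwS172m-k1', groups = ('941', 'gy7.=-IwS172m-k1').
`findall` packs the 2 group values into a tuple for every match.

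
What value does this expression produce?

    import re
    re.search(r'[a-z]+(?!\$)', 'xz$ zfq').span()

The negative lookahead/lookbehind blocks any match where the forbidden context is present.
`re.search` scans for the first position where the pattern succeeds.
The match spans [0:1] → 'x'.

(0, 1)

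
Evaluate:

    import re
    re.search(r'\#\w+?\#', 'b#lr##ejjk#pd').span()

(1, 5)

`re.search` scans for the first position where the pattern succeeds.
The match spans [1:5] → '#lr#'.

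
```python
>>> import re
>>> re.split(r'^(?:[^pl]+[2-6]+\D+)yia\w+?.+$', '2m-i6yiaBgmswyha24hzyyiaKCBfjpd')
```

['', '']

The string is cut at each match, leaving 2 pieces.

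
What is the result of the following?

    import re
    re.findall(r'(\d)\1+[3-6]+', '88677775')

['8', '7']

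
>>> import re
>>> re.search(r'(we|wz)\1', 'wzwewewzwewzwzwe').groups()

('we',)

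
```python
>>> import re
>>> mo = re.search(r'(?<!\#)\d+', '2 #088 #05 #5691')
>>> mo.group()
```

'2'

The negative lookaround is zero-width — it rules out positions where the adjacent text would match, without consuming anything.
`search` walks the string left to right and returns the first match it finds.
The match spans [0:1] → '2'.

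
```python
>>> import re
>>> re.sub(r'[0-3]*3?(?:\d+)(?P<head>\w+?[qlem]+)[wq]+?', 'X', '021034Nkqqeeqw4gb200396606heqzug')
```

This matches zero or more of a character in [0-3], then optionally a literal '3'; then one or more of a digit (non-capturing group); then one or more of a word character (lazy), then one or more of one of [qlem] (captured as 'head'); then one or more of one of [wq] (lazy).
Matches: at [0:14] → '021034Nkqqeeqw'; at [14:29] → '4gb200396606heq'.
`sub` substitutes 'X' at each match site.

'XXzug'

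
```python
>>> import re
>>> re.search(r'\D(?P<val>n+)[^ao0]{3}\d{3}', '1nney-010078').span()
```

The match spans [1:9] → 'nney-010'.

(1, 9)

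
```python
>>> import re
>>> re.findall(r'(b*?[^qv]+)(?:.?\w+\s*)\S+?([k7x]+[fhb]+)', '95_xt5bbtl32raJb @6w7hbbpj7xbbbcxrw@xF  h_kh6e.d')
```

[('95_xt5bbtl32raJb @6w7hbbpj7xbbbcxrw@xF  ', 'kh')]

`findall` packs the 2 group values into a tuple for every match.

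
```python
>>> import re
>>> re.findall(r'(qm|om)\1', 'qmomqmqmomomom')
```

['qm', 'om']

`\1` is not a pattern — it's the concrete string captured by group 1, re-applied verbatim.
`findall` collects group 1 from each match (2 total).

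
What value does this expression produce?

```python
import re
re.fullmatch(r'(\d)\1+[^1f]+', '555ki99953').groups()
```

('5',)

The match spans [0:10] → '555ki99953'.
Captured: group 1 = '5'.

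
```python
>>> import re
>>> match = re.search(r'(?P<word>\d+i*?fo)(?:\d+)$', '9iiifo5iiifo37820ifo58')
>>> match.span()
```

The match spans [12:22] → '37820ifo58'.

(12, 22)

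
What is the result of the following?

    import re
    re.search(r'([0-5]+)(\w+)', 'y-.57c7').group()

Pattern: one or more of a character in [0-5] (captured); then one or more of a word character (captured).
The match spans [3:7] → '57c7'.

'57c7'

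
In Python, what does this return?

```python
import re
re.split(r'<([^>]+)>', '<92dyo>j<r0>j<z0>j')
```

['', '92dyo', 'j', 'r0', 'j', 'z0', 'j']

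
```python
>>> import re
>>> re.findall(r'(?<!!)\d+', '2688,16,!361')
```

Because the assertion is negative and zero-width, positions next to the forbidden text are skipped.
Walking the string: at [0:4] → '2688'; at [5:7] → '16'; at [10:12] → '61'.
No capturing groups, so `findall` returns the 3 full match strings.

['2688', '16', '61']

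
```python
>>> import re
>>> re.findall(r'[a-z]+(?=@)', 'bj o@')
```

['o']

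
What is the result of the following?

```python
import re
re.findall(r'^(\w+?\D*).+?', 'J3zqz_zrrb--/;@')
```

The pattern matches anchored at the start of the string; then one or more of a word character (lazy), then zero or more of a non-digit (captured); then one or more of any character (lazy).
Because the quantifier is non-greedy, it stops expanding at the earliest point where the rest of the pattern can succeed.
Matches: at [0:2] match 'J3', group 1 = 'J'.
Because there's exactly one group, `findall` drops the full match and keeps group 1 from the one hit.

['J']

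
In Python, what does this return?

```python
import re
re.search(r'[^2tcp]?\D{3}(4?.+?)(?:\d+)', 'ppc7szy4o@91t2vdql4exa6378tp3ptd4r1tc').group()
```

'ppc7szy4'

This matches optionally any character except [2tcp], then exactly 3 of a non-digit; then optionally the literal '4', then one or more of any character (lazy) (captured); then one or more of a digit (non-capturing group).
`search` walks the string left to right and returns the first match it finds.
The match spans [0:8] → 'ppc7szy4'.
Captured: group 1 = '7szy'.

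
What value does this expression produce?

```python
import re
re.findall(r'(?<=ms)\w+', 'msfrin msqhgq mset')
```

['frin', 'qhgq', 'et']

Lookahead/lookbehind check context without consuming it, so the matched span excludes the asserted characters.
Walking the string: at [2:6] → 'frin'; at [9:13] → 'qhgq'; at [16:18] → 'et'.
No capturing groups, so `findall` returns the 3 full match strings.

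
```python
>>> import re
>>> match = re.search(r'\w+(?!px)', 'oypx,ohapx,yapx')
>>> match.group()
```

A negative assertion filters positions out without eating any characters.
Unlike `match`, `search` isn't anchored — it looks for the pattern anywhere in the string.
The match spans [0:4] → 'oypx'.

'oypx'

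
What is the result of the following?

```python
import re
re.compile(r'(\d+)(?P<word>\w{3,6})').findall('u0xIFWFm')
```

[('0', 'xIFWFm')]

This matches one or more of a digit (captured); then 3 to 6 of a word character (captured as 'word').
Walking the string: at [1:8] match '0xIFWFm', groups = ('0', 'xIFWFm').
`findall` packs the 2 group values into a tuple for every match.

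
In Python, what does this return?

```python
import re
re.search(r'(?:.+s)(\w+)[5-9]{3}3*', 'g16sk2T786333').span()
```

This matches one or more of any character, then the literal 's' (non-capturing group); then one or more of a word character (captured); then exactly 3 of a character in [5-9], then zero or more of a literal '3'.
Unlike `match`, `search` isn't anchored — it looks for the pattern anywhere in the string.
The match spans [0:13] → 'g16sk2T786333'.
Captured: group 1 = 'k2T'.

(0, 13)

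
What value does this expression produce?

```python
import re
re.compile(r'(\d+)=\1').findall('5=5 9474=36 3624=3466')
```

`\1` is not a pattern — it's the concrete string captured by group 1, re-applied verbatim.
Scanning left to right: at [0:3] match '5=5', group 1 = '5'.
`findall` collects group 1 from the one match (1 total).

['5']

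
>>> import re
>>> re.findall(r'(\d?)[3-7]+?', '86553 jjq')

This matches optionally a digit (captured); then one or more of a character in [3-7] (lazy).
Matches: at [0:2] match '86', group 1 = '8'; at [2:4] match '55', group 1 = '5'; at [4:5] match '3', group 1 = ''.
Because there's exactly one group, `findall` drops the full match and keeps group 1 from each hit.

['8', '5', '']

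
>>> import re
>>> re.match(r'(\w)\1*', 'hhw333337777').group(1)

The match spans [0:2] → 'hh'.
Captured: group 1 = 'h'.

'h'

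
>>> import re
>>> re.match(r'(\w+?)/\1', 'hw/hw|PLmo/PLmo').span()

(0, 5)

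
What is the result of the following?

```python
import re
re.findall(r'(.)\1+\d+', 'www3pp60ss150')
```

After group 1 captures some text, `\1` only succeeds where that same text appears again.
Matches: at [0:4] match 'www3', group 1 = 'w'; at [4:8] match 'pp60', group 1 = 'p'; at [8:13] match 'ss150', group 1 = 's'.
With a single group, `findall` returns only what that group captured — 3 items.

['w', 'p', 's']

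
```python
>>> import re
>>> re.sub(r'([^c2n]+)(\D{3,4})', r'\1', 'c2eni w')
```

'c2e'

This matches one or more of any character except [c2n] (captured); then 3 to 4 of a non-digit (captured).
Matches: at [2:7] → 'eni w'.
`\1` in the replacement pulls in group 1's text for each match.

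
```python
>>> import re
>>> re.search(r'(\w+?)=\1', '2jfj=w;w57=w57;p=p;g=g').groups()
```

('w57',)

The match spans [7:14] → 'w57=w57'.
Captured: group 1 = 'w57'.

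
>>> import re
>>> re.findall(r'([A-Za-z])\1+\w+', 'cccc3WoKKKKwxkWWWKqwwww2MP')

['c']

`\1` has to match the exact text group 1 already captured.
Because there's exactly one group, `findall` drops the full match and keeps group 1 from the one hit.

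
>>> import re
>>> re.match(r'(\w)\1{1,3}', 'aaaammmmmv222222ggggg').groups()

('a',)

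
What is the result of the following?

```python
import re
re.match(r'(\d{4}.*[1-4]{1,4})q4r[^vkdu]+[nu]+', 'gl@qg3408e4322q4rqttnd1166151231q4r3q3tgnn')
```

None

The pattern matches exactly 4 of a digit, then zero or more of any character, then 1 to 4 of a character in [1-4] (captured); then the literal 'q4r', then one or more of any character except [vkdu], then one or more of one of [nu].
`match` is anchored at position 0; if the pattern doesn't fit there, it returns None.
Here the pattern fails at index 0, so the call returns None.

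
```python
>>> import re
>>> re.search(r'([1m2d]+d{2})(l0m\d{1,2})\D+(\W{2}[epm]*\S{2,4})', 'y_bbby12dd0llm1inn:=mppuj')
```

None

This matches one or more of one of [1m2d], then exactly 2 of a literal 'd' (captured); then the literal 'l0m', then 1 to 2 of a digit (captured); then one or more of a non-digit; then exactly 2 of a non-word character, then zero or more of one of [epm], then 2 to 4 of a non-whitespace character (captured).
Here nothing in the string fits, so the call returns None.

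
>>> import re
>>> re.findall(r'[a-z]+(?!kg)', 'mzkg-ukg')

['mzkg', 'ukg']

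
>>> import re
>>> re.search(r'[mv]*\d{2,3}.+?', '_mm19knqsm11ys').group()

'mm19k'

Pattern: zero or more of one of [mv], then 2 to 3 of a digit; then one or more of any character (lazy).
Because the quantifier is non-greedy, it stops expanding at the earliest point where the rest of the pattern can succeed.
`search` walks the string left to right and returns the first match it finds.
The match spans [1:6] → 'mm19k'.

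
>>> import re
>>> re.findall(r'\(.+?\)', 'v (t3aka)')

Walking the string: at [2:9] → '(t3aka)'.
Since nothing is captured, `findall` lists the 1 matched substring directly.

['(t3aka)']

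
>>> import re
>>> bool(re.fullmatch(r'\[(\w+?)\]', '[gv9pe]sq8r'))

`re.fullmatch` requires the pattern to consume the entire string.
Here the pattern can't cover the whole string, so the call returns None, and `bool(None)` is False.

False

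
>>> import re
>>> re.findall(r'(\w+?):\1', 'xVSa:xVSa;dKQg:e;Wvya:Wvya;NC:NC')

['xVSa', 'Wvya', 'NC']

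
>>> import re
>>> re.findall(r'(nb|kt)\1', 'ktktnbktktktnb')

`\1` has to match the exact text group 1 already captured.
`findall` collects group 1 from each match (2 total).

['kt', 'kt']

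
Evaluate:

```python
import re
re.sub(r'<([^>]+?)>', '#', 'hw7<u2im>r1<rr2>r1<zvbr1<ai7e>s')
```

Every occurrence is swapped for '#'.

'hw7#r1#r1#s'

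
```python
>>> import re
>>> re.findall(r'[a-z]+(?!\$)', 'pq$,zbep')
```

['p', 'zbep']

The negative lookaround is zero-width — it rules out positions where the adjacent text would match, without consuming anything.
Since nothing is captured, `findall` lists the 2 matched substrings directly.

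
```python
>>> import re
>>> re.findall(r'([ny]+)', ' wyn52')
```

The pattern matches one or more of one of [ny] (captured).
With a single group, `findall` returns only what that group captured — 1 item.

['yn']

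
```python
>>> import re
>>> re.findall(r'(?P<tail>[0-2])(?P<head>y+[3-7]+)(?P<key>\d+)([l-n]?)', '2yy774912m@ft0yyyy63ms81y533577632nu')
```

This matches a character in [0-2] (captured as 'tail'); then one or more of the literal 'y', then one or more of a character in [3-7] (captured as 'head'); then one or more of a digit (captured as 'key'); then optionally a character in [l-n] (captured).
Matches: at [0:10] match '2yy774912m', groups = ('2', 'yy774', '912', 'm'); at [13:21] match '0yyyy63m', groups = ('0', 'yyyy6', '3', 'm'); at [23:35] match '1y533577632n', groups = ('1', 'y53357763', '2', 'n').
With 4 capturing groups, `findall` returns a 4-tuple per match.

[('2', 'yy774', '912', 'm'), ('0', 'yyyy6', '3', 'm'), ('1', 'y53357763', '2', 'n')]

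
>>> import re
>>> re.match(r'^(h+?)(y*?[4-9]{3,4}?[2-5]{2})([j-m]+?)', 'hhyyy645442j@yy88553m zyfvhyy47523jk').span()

(0, 12)

`re.match` only tries the pattern at the start of the string.
The match spans [0:12] → 'hhyyy645442j'.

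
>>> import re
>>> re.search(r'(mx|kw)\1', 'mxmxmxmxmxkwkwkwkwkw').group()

'mxmx'

The backreference `\1` re-matches whatever the first group consumed, character for character.
The match spans [0:4] → 'mxmx'.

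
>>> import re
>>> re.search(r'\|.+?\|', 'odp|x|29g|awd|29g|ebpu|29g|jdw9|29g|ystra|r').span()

(3, 6)

A `+?`/`*?`/`{m,n}?` starts at its minimum and grows only as far as needed for what follows to match.
Unlike `match`, `search` isn't anchored — it looks for the pattern anywhere in the string.
The match spans [3:6] → '|x|'.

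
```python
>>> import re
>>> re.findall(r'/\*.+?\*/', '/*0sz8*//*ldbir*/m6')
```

['/*0sz8*/', '/*ldbir*/']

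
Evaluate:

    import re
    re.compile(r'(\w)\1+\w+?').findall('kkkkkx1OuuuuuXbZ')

`\1` has to match the exact text group 1 already captured.
With a single group, `findall` returns only what that group captured — 2 items.

['k', 'u']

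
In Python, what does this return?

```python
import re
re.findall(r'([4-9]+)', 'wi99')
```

['99']

The pattern matches one or more of a character in [4-9] (captured).
`findall` collects group 1 from the one match (1 total).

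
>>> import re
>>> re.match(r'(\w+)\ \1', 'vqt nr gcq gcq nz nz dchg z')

None

`\1` is not a pattern — it's the concrete string captured by group 1, re-applied verbatim.
With `match`, the pattern is implicitly anchored at the beginning.
Here the string doesn't start with a match, so the call returns None.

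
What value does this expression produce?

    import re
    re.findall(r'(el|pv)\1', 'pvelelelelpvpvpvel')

After group 1 captures some text, `\1` only succeeds where that same text appears again.
Because there's exactly one group, `findall` drops the full match and keeps group 1 from each hit.

['el', 'el', 'pv']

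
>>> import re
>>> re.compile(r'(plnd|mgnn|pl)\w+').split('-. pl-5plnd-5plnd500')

Alternation isn't longest-match — the leftmost alternative that fits at this position is chosen.
With a capturing group present, the delimiter's captured portion is kept in the result list.

['-. pl-5', 'pl', '-5', 'plnd', '']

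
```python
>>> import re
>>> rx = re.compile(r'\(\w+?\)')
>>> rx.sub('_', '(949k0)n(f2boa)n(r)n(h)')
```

'_n_n_n_'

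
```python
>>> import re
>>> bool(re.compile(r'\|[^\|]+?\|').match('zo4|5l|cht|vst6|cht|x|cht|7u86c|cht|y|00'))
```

False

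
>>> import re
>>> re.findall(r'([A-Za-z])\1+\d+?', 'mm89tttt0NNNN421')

After group 1 captures some text, `\1` only succeeds where that same text appears again.
Walking the string: at [0:3] match 'mm8', group 1 = 'm'; at [4:9] match 'tttt0', group 1 = 't'; at [9:14] match 'NNNN4', group 1 = 'N'.
`findall` collects group 1 from each match (3 total).

['m', 't', 'N']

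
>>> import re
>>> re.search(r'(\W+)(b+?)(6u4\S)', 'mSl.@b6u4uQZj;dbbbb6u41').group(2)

This matches one or more of a non-word character (captured); then one or more of a literal 'b' (lazy) (captured); then the literal '6u4', then a non-whitespace character (captured).
`re.search` tries every starting position until one works.
The match spans [3:10] → '.@b6u4u'.
Captured: group 1 = '.@', group 2 = 'b', group 3 = '6u4u'.

'b'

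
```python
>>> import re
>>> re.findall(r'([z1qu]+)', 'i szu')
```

['zu']

Pattern: one or more of one of [z1qu] (captured).
Matches: at [3:5] match 'zu', group 1 = 'zu'.
One capturing group, so `findall` returns just the captured substring from the one match — 1 in all.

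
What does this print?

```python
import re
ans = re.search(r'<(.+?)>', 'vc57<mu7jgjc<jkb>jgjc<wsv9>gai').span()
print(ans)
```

The `?` after the quantifier makes it lazy — it takes as little as possible before letting the rest of the pattern try.
`re.search` scans for the first position where the pattern succeeds.
The match spans [4:17] → '<mu7jgjc<jkb>'.
Captured: group 1 = 'mu7jgjc<jkb'.

(4, 17)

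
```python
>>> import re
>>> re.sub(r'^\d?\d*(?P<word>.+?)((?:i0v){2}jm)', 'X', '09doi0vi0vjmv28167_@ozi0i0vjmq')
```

'Xv28167_@ozi0i0vjmq'

Each match is replaced by 'X'.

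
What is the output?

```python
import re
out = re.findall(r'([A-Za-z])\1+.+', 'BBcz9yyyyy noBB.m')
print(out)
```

['B']

The backreference `\1` re-matches whatever the first group consumed, character for character.
Matches: at [0:17] match 'BBcz9yyyyy noBB.m', group 1 = 'B'.
Because there's exactly one group, `findall` drops the full match and keeps group 1 from the one hit.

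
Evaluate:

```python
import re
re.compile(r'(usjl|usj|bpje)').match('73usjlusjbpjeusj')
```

None

`match` is anchored at position 0; if the pattern doesn't fit there, it returns None.
Here position 0 doesn't satisfy it, so the call returns None.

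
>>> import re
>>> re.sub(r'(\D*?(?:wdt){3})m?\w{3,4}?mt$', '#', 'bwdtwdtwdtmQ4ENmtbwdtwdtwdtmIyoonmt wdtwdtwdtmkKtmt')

Pattern: zero or more of a non-digit (lazy), then the literal 'wdt' repeated 3 times (captured); then optionally a literal 'm'; then 3 to 4 of a word character (lazy), then the literal 'mt'; then anchored at the end.
Matches: at [13:51] → 'ENmtbwdtwdtwdtmIyoonmt wdtwdtwdtmkKtmt'.
Each match is replaced by '#'.

'bwdtwdtwdtmQ4#'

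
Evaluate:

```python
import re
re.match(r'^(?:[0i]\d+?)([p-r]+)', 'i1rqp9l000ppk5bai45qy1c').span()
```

(0, 5)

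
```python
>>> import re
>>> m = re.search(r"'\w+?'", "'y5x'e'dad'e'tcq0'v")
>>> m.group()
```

`re.search` scans for the first position where the pattern succeeds.
The match spans [0:5] → "'y5x'".

"'y5x'"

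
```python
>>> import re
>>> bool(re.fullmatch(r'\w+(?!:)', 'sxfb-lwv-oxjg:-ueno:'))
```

False

`(?!…)`/`(?<!…)` only lets a position through if the neighbouring text does NOT match; no characters are consumed.
For `fullmatch`, every character of the input must be accounted for by the pattern.
Here the string isn't matched end-to-end, so the call returns None, and `bool(None)` is False.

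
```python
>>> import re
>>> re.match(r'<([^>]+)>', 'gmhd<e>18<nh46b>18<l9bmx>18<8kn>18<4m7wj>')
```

With `match`, the pattern is implicitly anchored at the beginning.
Here the pattern fails at index 0, so the call returns None.

None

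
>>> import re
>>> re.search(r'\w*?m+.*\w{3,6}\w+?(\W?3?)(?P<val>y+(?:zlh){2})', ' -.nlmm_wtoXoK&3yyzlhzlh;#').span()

(3, 24)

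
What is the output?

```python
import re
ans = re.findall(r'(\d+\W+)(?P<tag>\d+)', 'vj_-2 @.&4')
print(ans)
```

[('2 @.&', '4')]

Multiple groups make `findall` return tuples — one 2-tuple for the one match.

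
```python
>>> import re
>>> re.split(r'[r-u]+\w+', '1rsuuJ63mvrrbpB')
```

['1', '']

Pattern: one or more of a character in [r-u]; then one or more of a word character.
Matches to split on: at [1:15] → 'rsuuJ63mvrrbpB'.
`split` removes every match and returns the 2 fragments in between.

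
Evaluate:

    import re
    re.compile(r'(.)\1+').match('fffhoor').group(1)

A backreference is literal: `\1` must see the identical characters the first group matched.
`re.match` won't scan ahead — the pattern has to work from the very first character.
The match spans [0:3] → 'fff'.
Captured: group 1 = 'f'.

'f'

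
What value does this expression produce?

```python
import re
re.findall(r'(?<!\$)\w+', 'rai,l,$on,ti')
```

['rai', 'l', 'n', 'ti']

The negative lookaround is zero-width — it rules out positions where the adjacent text would match, without consuming anything.
Since nothing is captured, `findall` lists the 4 matched substrings directly.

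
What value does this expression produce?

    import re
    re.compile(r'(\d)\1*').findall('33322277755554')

['3', '2', '7', '5', '4']

`\1` is not a pattern — it's the concrete string captured by group 1, re-applied verbatim.
One capturing group, so `findall` returns just the captured substring from each match — 5 in all.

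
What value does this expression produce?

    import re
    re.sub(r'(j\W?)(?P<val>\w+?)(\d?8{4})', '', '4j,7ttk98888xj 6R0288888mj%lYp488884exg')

'4x8m4exg'

With the lazy modifier that quantifier settles for the fewest repetitions that let the rest of the pattern succeed (the atoms after it are unaffected and can still be greedy).
Each match is replaced by ''.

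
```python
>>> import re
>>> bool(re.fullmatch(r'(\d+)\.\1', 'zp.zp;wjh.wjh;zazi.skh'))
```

False

`\1` has to match the exact text group 1 already captured.
For `fullmatch`, every character of the input must be accounted for by the pattern.
Here the pattern can't cover the whole string, so the call returns None, and `bool(None)` is False.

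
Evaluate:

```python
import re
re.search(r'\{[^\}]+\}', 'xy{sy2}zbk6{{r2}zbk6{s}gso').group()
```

'{sy2}'

The match spans [2:7] → '{sy2}'.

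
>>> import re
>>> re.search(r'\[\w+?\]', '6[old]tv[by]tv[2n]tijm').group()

'[old]'

The match spans [1:6] → '[old]'.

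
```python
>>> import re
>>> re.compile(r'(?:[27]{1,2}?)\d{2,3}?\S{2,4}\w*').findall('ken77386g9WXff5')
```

['77386g9WXff5']

This matches 1 to 2 of one of [27] (lazy) (non-capturing group); then 2 to 3 of a digit (lazy), then 2 to 4 of a non-whitespace character, then zero or more of a word character.
No capturing groups, so `findall` returns the 1 full match string.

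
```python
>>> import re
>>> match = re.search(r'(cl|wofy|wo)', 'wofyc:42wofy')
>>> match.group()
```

'wofy'

Alternation tries branches left to right and keeps the first one that lets the overall match succeed at that position.
`re.search` tries every starting position until one works.
The match spans [0:4] → 'wofy'.
Captured: group 1 = 'wofy'.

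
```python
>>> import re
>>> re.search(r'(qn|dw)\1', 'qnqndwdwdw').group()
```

After group 1 captures some text, `\1` only succeeds where that same text appears again.
The match spans [0:4] → 'qnqn'.

'qnqn'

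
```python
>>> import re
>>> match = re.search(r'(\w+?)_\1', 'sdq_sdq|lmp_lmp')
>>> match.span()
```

A backreference is literal: `\1` must see the identical characters the first group matched.
`search` walks the string left to right and returns the first match it finds.
The match spans [0:7] → 'sdq_sdq'.
Captured: group 1 = 'sdq'.

(0, 7)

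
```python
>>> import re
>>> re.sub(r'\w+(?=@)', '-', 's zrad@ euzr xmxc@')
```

's -@ euzr -@'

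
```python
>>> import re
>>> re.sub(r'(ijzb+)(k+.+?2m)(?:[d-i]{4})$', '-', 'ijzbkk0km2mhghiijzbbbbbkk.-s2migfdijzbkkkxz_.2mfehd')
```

'-'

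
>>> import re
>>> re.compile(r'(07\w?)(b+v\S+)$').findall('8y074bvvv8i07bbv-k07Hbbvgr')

Pattern: the literal '07', then optionally a word character (captured); then one or more of a literal 'b', then a literal 'v', then one or more of a non-whitespace character (captured); then anchored at the end.
`findall` packs the 2 group values into a tuple for every match.

[('074', 'bvvv8i07bbv-k07Hbbvgr')]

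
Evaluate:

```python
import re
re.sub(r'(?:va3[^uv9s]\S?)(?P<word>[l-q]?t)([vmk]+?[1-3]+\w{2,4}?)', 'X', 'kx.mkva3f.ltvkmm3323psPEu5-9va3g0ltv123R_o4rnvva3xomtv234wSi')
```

'kx.mkXPEu5-9Xo4rnvXSi'

This matches the literal 'va3', then any character except [uv9s], then optionally a non-whitespace character (non-capturing group); then optionally a character in [l-q], then the literal 't' (captured as 'word'); then one or more of one of [vmk] (lazy), then one or more of a character in [1-3], then 2 to 4 of a word character (lazy) (captured).
A non-greedy quantifier consumes as few characters as it can — just enough that the remainder of the pattern still matches from where it stops; whatever follows it matches normally.
Matches: at [5:22] → 'va3f.ltvkmm3323ps'; at [28:41] → 'va3g0ltv123R_'; at [46:58] → 'va3xomtv234w'.
Each match is replaced by 'X'.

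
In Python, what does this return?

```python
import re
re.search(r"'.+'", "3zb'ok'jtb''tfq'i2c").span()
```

The match spans [3:16] → "'ok'jtb''tfq'".

(3, 16)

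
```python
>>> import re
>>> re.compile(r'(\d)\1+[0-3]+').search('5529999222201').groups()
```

('5',)

The match spans [0:3] → '552'.
Captured: group 1 = '5'.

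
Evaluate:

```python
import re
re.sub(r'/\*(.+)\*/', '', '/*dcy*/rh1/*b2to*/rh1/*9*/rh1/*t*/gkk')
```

Matches: at [0:34] → '/*dcy*/rh1/*b2to*/rh1/*9*/rh1/*t*/'.
Each match is replaced by ''.

'gkk'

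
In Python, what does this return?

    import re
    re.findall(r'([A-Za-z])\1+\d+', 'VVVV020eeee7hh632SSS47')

`\1` has to match the exact text group 1 already captured.
Matches: at [0:7] match 'VVVV020', group 1 = 'V'; at [7:12] match 'eeee7', group 1 = 'e'; at [12:17] match 'hh632', group 1 = 'h'; at [17:22] match 'SSS47', group 1 = 'S'.
One capturing group, so `findall` returns just the captured substring from each match — 4 in all.

['V', 'e', 'h', 'S']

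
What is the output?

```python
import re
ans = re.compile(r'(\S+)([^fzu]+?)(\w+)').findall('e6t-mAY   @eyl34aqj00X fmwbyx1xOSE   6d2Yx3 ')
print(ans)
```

[('e6t-mAY', '   @', 'eyl34aqj00X'), ('fmwbyx1xOSE', '   ', '6d2Yx3')]

This matches one or more of a non-whitespace character (captured); then one or more of any character except [fzu] (lazy) (captured); then one or more of a word character (captured).
A `+?`/`*?`/`{m,n}?` starts at its minimum and grows only as far as needed for what follows to match.
Scanning left to right: at [0:22] match 'e6t-mAY   @eyl34aqj00X', groups = ('e6t-mAY', '   @', 'eyl34aqj00X'); at [23:43] match 'fmwbyx1xOSE   6d2Yx3', groups = ('fmwbyx1xOSE', '   ', '6d2Yx3').
Multiple groups make `findall` return tuples — one 3-tuple for each match.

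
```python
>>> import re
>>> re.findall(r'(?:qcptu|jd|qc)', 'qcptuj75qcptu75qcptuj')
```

`|` is ordered: at each position the engine commits to the first alternative that works.
Scanning left to right: at [0:5] → 'qcptu'; at [8:13] → 'qcptu'; at [15:20] → 'qcptu'.
`findall` yields the raw match text (3 of them) because the pattern has no groups.

['qcptu', 'qcptu', 'qcptu']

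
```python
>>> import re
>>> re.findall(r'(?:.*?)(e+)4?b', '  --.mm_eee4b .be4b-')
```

['eee', 'e']

Because the quantifier is non-greedy, it stops expanding at the earliest point where the rest of the pattern can succeed.
Because there's exactly one group, `findall` drops the full match and keeps group 1 from each hit.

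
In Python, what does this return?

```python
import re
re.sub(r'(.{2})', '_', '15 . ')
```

'__ '

`sub` substitutes '_' at each match site.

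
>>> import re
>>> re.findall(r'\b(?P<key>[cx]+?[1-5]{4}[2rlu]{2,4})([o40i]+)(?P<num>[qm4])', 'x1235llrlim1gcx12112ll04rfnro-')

[('x1235llrl', 'i', 'm')]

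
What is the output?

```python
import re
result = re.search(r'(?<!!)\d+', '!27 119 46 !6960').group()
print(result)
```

A negative assertion filters positions out without eating any characters.
`re.search` scans for the first position where the pattern succeeds.
The match spans [2:3] → '7'.

7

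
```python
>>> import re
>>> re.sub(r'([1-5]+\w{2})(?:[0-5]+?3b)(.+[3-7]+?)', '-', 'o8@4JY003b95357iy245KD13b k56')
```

'o8@-'

The pattern matches one or more of a character in [1-5], then exactly 2 of a word character (captured); then one or more of a character in [0-5] (lazy), then the literal '3b' (non-capturing group); then one or more of any character, then one or more of a character in [3-7] (lazy) (captured).
Every occurrence is swapped for '-'.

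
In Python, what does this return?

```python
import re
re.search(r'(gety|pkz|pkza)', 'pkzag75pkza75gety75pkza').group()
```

'pkz'

Alternation isn't longest-match — the leftmost alternative that fits at this position is chosen.
Unlike `match`, `search` isn't anchored — it looks for the pattern anywhere in the string.
The match spans [0:3] → 'pkz'.
Captured: group 1 = 'pkz'.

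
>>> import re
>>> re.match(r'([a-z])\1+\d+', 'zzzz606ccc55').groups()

`\1` is not a pattern — it's the concrete string captured by group 1, re-applied verbatim.
`re.match` only tries the pattern at the start of the string.
The match spans [0:7] → 'zzzz606'.
Captured: group 1 = 'z'.

('z',)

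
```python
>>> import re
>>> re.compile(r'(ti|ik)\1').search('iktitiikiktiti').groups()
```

The match spans [2:6] → 'titi'.
Captured: group 1 = 'ti'.

('ti',)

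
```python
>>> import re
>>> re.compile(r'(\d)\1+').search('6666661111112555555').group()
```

'666666'

A backreference is literal: `\1` must see the identical characters the first group matched.
The match spans [0:6] → '666666'.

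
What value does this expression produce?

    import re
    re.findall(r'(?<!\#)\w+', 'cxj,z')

['cxj', 'z']

`(?!…)`/`(?<!…)` only lets a position through if the neighbouring text does NOT match; no characters are consumed.
Walking the string: at [0:3] → 'cxj'; at [4:5] → 'z'.
`findall` yields the raw match text (2 of them) because the pattern has no groups.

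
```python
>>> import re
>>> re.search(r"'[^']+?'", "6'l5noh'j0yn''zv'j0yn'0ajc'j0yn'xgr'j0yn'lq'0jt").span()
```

`search` walks the string left to right and returns the first match it finds.
The match spans [1:8] → "'l5noh'".

(1, 8)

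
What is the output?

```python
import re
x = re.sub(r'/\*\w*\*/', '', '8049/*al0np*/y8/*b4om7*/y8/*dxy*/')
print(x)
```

8049y8y8

Matches: at [4:13] → '/*al0np*/'; at [15:24] → '/*b4om7*/'; at [26:33] → '/*dxy*/'.
Each match is replaced by ''.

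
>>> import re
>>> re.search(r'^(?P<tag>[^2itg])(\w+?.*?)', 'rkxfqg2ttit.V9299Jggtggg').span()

(0, 2)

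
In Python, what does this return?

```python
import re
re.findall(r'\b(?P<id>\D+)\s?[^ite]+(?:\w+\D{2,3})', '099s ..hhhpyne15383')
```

[' ..hhh']

This matches a word boundary (`\b`, zero-width); then one or more of a non-digit (captured as 'id'); then optionally whitespace, then one or more of any character except [ite]; then one or more of a word character, then 2 to 3 of a non-digit (non-capturing group).
Scanning left to right: at [4:14] match ' ..hhhpyne', group 1 = ' ..hhh'.
One capturing group, so `findall` returns just the captured substring from the one match — 1 in all.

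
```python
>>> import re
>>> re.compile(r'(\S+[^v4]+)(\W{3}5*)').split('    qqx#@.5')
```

`re.split` interleaves the captured-group text with the surrounding fragments.

['    ', 'qqx', '#@.5', '']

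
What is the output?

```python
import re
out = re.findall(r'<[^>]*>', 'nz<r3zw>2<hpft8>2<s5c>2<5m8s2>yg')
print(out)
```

With no groups in the pattern, `findall` gives back each whole match — 4 here.

['<r3zw>', '<hpft8>', '<s5c>', '<5m8s2>']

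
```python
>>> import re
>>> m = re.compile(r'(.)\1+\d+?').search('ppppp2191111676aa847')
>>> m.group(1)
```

'p'

After group 1 captures some text, `\1` only succeeds where that same text appears again.
`search` walks the string left to right and returns the first match it finds.
The match spans [0:6] → 'ppppp2'.
Captured: group 1 = 'p'.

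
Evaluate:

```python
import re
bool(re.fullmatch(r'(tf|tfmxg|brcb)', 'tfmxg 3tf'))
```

For `fullmatch`, every character of the input must be accounted for by the pattern.
Here the pattern can't cover the whole string, so the call returns None, and `bool(None)` is False.

False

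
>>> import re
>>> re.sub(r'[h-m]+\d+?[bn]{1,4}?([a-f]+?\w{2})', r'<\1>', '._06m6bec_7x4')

'._06<ec_>7x4'

The replacement refers to a captured group, so each match is rewritten using its own captured text.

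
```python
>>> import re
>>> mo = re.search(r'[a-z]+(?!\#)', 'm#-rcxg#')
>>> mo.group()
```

A negative assertion filters positions out without eating any characters.
The match spans [3:6] → 'rcx'.

'rcx'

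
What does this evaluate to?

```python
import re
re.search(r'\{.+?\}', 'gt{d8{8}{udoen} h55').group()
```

'{d8{8}'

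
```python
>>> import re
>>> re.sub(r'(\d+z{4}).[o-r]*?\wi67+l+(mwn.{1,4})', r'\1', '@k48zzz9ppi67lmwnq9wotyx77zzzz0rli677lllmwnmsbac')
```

This matches one or more of a digit, then exactly 4 of the literal 'z' (captured); then any character, then zero or more of a character in [o-r] (lazy), then a word character; then the literal 'i6', then one or more of a literal '7', then one or more of a literal 'l'; then the literal 'mwn', then 1 to 4 of any character (captured).
Matches: at [24:47] → '77zzzz0rli677lllmwnmsba'.
`\1` in the replacement pulls in group 1's text for each match.

'@k48zzz9ppi67lmwnq9wotyx77zzzzc'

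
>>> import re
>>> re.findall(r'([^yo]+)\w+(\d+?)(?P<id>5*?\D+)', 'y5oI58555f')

[('5', '5', 'f')]

`findall` packs the 3 group values into a tuple for every match.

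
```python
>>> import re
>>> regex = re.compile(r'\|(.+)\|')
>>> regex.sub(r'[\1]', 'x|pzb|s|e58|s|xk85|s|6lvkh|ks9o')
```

'x[pzb|s|e58|s|xk85|s|6lvkh]ks9o'

Matches: at [1:27] → '|pzb|s|e58|s|xk85|s|6lvkh|'.
The replacement refers to a captured group, so each match is rewritten using its own captured text.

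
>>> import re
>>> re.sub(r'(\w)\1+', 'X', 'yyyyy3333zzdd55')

'XXXXX'

After group 1 captures some text, `\1` only succeeds where that same text appears again.
Matches: at [0:5] → 'yyyyy'; at [5:9] → '3333'; at [9:11] → 'zz'; at [11:13] → 'dd'; at [13:15] → '55'.
`sub` substitutes 'X' at each match site.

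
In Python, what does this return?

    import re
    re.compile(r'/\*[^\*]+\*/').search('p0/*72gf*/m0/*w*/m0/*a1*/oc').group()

'/*72gf*/'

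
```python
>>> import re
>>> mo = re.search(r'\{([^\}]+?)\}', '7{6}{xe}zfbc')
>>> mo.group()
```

`re.search` scans for the first position where the pattern succeeds.
The match spans [1:4] → '{6}'.
Captured: group 1 = '6'.

'{6}'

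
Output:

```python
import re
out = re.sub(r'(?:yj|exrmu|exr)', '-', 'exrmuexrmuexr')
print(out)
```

---

Alternation isn't longest-match — the leftmost alternative that fits at this position is chosen.
Matches: at [0:5] → 'exrmu'; at [5:10] → 'exrmu'; at [10:13] → 'exr'.
Every occurrence is swapped for '-'.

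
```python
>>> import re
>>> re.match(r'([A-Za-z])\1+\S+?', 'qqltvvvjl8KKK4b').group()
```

'qql'

`\1` is not a pattern — it's the concrete string captured by group 1, re-applied verbatim.
With `match`, the pattern is implicitly anchored at the beginning.
The match spans [0:3] → 'qql'.
Captured: group 1 = 'q'.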